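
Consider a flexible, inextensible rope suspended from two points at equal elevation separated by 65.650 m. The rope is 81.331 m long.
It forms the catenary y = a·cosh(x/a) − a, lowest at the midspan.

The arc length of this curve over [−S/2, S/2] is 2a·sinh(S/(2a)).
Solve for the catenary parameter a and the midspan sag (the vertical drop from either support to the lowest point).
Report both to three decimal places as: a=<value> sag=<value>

a=28.352 sag=21.221

seed: a₀ = √(S³/(24(L−S))) = √(65.650³/(24·15.681)) = 27.419504
iter 1: u=1.197141  f(a)=+1.163e+00  f'(a)=-1.316e+00  a ← 27.419504 − (+1.163e+00/-1.316e+00) = 28.302854
iter 2: u=1.159777  f(a)=+5.856e-02  f'(a)=-1.187e+00  a ← 28.302854 − (+5.856e-02/-1.187e+00) = 28.352194
iter 3: u=1.157759  f(a)=+1.659e-04  f'(a)=-1.180e+00  a ← 28.352194 − (+1.659e-04/-1.180e+00) = 28.352334
iter 4: u=1.157753  f(a)=+1.341e-09  f'(a)=-1.180e+00  a ← 28.352334 − (+1.341e-09/-1.180e+00) = 28.352334
iter 5: u=1.157753  f(a)=+1.421e-14  f'(a)=-1.180e+00  a ← 28.352334 − (+1.421e-14/-1.180e+00) = 28.352334
converged: |Δa| < 1e-12 after 5 iterations
sag = a·(cosh(S/(2a)) − 1) = 28.352334·(cosh(1.157753) − 1) = 21.221225
T_max/T_min = cosh(S/(2a)) = 1.748482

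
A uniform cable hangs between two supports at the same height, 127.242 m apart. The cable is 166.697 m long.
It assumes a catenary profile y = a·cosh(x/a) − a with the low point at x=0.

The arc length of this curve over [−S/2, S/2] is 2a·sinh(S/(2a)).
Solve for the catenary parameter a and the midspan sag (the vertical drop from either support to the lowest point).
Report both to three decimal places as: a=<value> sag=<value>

a=48.674 sag=47.846

seed: a₀ = √(S³/(24(L−S))) = √(127.242³/(24·39.455)) = 46.643280
iter 1: u=1.363991  f(a)=+3.837e+00  f'(a)=-2.028e+00  a ← 46.643280 − (+3.837e+00/-2.028e+00) = 48.535176
iter 2: u=1.310822  f(a)=+2.458e-01  f'(a)=-1.776e+00  a ← 48.535176 − (+2.458e-01/-1.776e+00) = 48.673587
iter 3: u=1.307095  f(a)=+1.161e-03  f'(a)=-1.759e+00  a ← 48.673587 − (+1.161e-03/-1.759e+00) = 48.674248
iter 4: u=1.307077  f(a)=+2.620e-08  f'(a)=-1.759e+00  a ← 48.674248 − (+2.620e-08/-1.759e+00) = 48.674248
iter 5: u=1.307077  f(a)=-2.842e-14  f'(a)=-1.759e+00  a ← 48.674248 − (-2.842e-14/-1.759e+00) = 48.674248
converged: |Δa| < 1e-12 after 5 iterations
sag = a·(cosh(S/(2a)) − 1) = 48.674248·(cosh(1.307077) − 1) = 47.845983
T_max/T_min = cosh(S/(2a)) = 1.982984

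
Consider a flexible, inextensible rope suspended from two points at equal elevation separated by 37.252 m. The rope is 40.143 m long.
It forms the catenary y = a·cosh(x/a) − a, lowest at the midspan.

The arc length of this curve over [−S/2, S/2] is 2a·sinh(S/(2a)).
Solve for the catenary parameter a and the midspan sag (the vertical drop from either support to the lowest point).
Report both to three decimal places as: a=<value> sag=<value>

a=27.608 sag=6.525

seed: a₀ = √(S³/(24(L−S))) = √(37.252³/(24·2.891)) = 27.295731
iter 1: u=0.682378  f(a)=+6.806e-02  f'(a)=-2.219e-01  a ← 27.295731 − (+6.806e-02/-2.219e-01) = 27.602501
iter 2: u=0.674794  f(a)=+1.164e-03  f'(a)=-2.143e-01  a ← 27.602501 − (+1.164e-03/-2.143e-01) = 27.607934
iter 3: u=0.674661  f(a)=+3.540e-07  f'(a)=-2.142e-01  a ← 27.607934 − (+3.540e-07/-2.142e-01) = 27.607936
iter 4: u=0.674661  f(a)=+2.842e-14  f'(a)=-2.142e-01  a ← 27.607936 − (+2.842e-14/-2.142e-01) = 27.607936
converged: |Δa| < 1e-12 after 4 iterations
sag = a·(cosh(S/(2a)) − 1) = 27.607936·(cosh(0.674661) − 1) = 6.525087
T_max/T_min = cosh(S/(2a)) = 1.236348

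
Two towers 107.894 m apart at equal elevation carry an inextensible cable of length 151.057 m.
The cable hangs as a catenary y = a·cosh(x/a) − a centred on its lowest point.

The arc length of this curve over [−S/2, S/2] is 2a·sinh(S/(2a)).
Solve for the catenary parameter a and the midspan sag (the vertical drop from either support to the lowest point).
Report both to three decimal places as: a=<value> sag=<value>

seed: a₀ = √(S³/(24(L−S))) = √(107.894³/(24·43.163)) = 34.820460
iter 1: u=1.549290  f(a)=+5.486e+00  f'(a)=-3.128e+00  a ← 34.820460 − (+5.486e+00/-3.128e+00) = 36.574635
iter 2: u=1.474984  f(a)=+4.418e-01  f'(a)=-2.642e+00  a ← 36.574635 − (+4.418e-01/-2.642e+00) = 36.741849
iter 3: u=1.468271  f(a)=+3.420e-03  f'(a)=-2.602e+00  a ← 36.741849 − (+3.420e-03/-2.602e+00) = 36.743164
iter 4: u=1.468219  f(a)=+2.085e-07  f'(a)=-2.601e+00  a ← 36.743164 − (+2.085e-07/-2.601e+00) = 36.743164
iter 5: u=1.468219  f(a)=+0.000e+00  f'(a)=-2.601e+00  a ← 36.743164 − (+0.000e+00/-2.601e+00) = 36.743164
converged: |Δa| < 1e-12 after 5 iterations
sag = a·(cosh(S/(2a)) − 1) = 36.743164·(cosh(1.468219) − 1) = 47.248588
T_max/T_min = cosh(S/(2a)) = 2.285915

a=36.743 sag=47.249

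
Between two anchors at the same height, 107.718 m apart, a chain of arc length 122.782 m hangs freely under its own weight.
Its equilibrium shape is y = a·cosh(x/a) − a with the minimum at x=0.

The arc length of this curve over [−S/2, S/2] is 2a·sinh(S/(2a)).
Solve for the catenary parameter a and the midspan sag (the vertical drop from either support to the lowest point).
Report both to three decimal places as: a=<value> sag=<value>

a=59.993 sag=25.844

seed: a₀ = √(S³/(24(L−S))) = √(107.718³/(24·15.064)) = 58.797200
iter 1: u=0.916013  f(a)=+6.448e-01  f'(a)=-5.567e-01  a ← 58.797200 − (+6.448e-01/-5.567e-01) = 59.955381
iter 2: u=0.898318  f(a)=+1.954e-02  f'(a)=-5.234e-01  a ← 59.955381 − (+1.954e-02/-5.234e-01) = 59.992719
iter 3: u=0.897759  f(a)=+1.920e-05  f'(a)=-5.224e-01  a ← 59.992719 − (+1.920e-05/-5.224e-01) = 59.992756
iter 4: u=0.897758  f(a)=+1.859e-11  f'(a)=-5.224e-01  a ← 59.992756 − (+1.859e-11/-5.224e-01) = 59.992756
converged: |Δa| < 1e-12 after 4 iterations
sag = a·(cosh(S/(2a)) − 1) = 59.992756·(cosh(0.897758) − 1) = 25.844215
T_max/T_min = cosh(S/(2a)) = 1.430789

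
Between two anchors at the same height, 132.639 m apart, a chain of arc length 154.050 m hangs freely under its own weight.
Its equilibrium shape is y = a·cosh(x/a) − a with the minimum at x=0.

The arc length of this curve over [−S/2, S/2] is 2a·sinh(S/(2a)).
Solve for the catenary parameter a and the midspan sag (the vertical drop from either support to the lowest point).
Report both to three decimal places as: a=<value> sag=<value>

seed: a₀ = √(S³/(24(L−S))) = √(132.639³/(24·21.411)) = 67.388030
iter 1: u=0.984144  f(a)=+1.061e+00  f'(a)=-6.992e-01  a ← 67.388030 − (+1.061e+00/-6.992e-01) = 68.905698
iter 2: u=0.962468  f(a)=+3.691e-02  f'(a)=-6.513e-01  a ← 68.905698 − (+3.691e-02/-6.513e-01) = 68.962361
iter 3: u=0.961677  f(a)=+4.821e-05  f'(a)=-6.496e-01  a ← 68.962361 − (+4.821e-05/-6.496e-01) = 68.962436
iter 4: u=0.961676  f(a)=+8.248e-11  f'(a)=-6.496e-01  a ← 68.962436 − (+8.248e-11/-6.496e-01) = 68.962436
iter 5: u=0.961676  f(a)=+2.842e-14  f'(a)=-6.496e-01  a ← 68.962436 − (+2.842e-14/-6.496e-01) = 68.962436
converged: |Δa| < 1e-12 after 5 iterations
sag = a·(cosh(S/(2a)) − 1) = 68.962436·(cosh(0.961676) − 1) = 34.423580
T_max/T_min = cosh(S/(2a)) = 1.499164

a=68.962 sag=34.424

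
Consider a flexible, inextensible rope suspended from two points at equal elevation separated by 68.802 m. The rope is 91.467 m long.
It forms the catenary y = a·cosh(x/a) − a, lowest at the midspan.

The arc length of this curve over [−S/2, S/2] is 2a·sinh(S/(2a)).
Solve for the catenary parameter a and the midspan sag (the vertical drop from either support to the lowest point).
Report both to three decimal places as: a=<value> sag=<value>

seed: a₀ = √(S³/(24(L−S))) = √(68.802³/(24·22.665)) = 24.469107
iter 1: u=1.405895  f(a)=+2.348e+00  f'(a)=-2.246e+00  a ← 24.469107 − (+2.348e+00/-2.246e+00) = 25.514867
iter 2: u=1.348273  f(a)=+1.589e-01  f'(a)=-1.951e+00  a ← 25.514867 − (+1.589e-01/-1.951e+00) = 25.596332
iter 3: u=1.343982  f(a)=+8.449e-04  f'(a)=-1.930e+00  a ← 25.596332 − (+8.449e-04/-1.930e+00) = 25.596769
iter 4: u=1.343959  f(a)=+2.416e-08  f'(a)=-1.930e+00  a ← 25.596769 − (+2.416e-08/-1.930e+00) = 25.596769
iter 5: u=1.343959  f(a)=+1.421e-14  f'(a)=-1.930e+00  a ← 25.596769 − (+1.421e-14/-1.930e+00) = 25.596769
converged: |Δa| < 1e-12 after 5 iterations
sag = a·(cosh(S/(2a)) − 1) = 25.596769·(cosh(1.343959) − 1) = 26.812654
T_max/T_min = cosh(S/(2a)) = 2.047501

a=25.597 sag=26.813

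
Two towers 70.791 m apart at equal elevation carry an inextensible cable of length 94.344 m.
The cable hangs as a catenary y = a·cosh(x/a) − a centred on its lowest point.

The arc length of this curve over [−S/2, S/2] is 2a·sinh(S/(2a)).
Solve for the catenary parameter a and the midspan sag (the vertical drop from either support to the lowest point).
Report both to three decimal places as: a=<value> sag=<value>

seed: a₀ = √(S³/(24(L−S))) = √(70.791³/(24·23.553)) = 25.051765
iter 1: u=1.412894  f(a)=+2.466e+00  f'(a)=-2.283e+00  a ← 25.051765 − (+2.466e+00/-2.283e+00) = 26.131605
iter 2: u=1.354509  f(a)=+1.684e-01  f'(a)=-1.981e+00  a ← 26.131605 − (+1.684e-01/-1.981e+00) = 26.216596
iter 3: u=1.350118  f(a)=+9.126e-04  f'(a)=-1.960e+00  a ← 26.216596 − (+9.126e-04/-1.960e+00) = 26.217062
iter 4: u=1.350094  f(a)=+2.713e-08  f'(a)=-1.960e+00  a ← 26.217062 − (+2.713e-08/-1.960e+00) = 26.217062
iter 5: u=1.350094  f(a)=+0.000e+00  f'(a)=-1.960e+00  a ← 26.217062 − (+0.000e+00/-1.960e+00) = 26.217062
converged: |Δa| < 1e-12 after 5 iterations
sag = a·(cosh(S/(2a)) − 1) = 26.217062·(cosh(1.350094) − 1) = 27.750817
T_max/T_min = cosh(S/(2a)) = 2.058502

a=26.217 sag=27.751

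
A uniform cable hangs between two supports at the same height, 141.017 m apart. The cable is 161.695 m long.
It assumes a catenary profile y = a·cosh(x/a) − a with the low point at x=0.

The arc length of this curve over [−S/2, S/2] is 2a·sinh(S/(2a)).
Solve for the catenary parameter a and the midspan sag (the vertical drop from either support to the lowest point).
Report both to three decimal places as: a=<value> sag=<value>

seed: a₀ = √(S³/(24(L−S))) = √(141.017³/(24·20.678)) = 75.170479
iter 1: u=0.937981  f(a)=+9.289e-01  f'(a)=-6.001e-01  a ← 75.170479 − (+9.289e-01/-6.001e-01) = 76.718396
iter 2: u=0.919056  f(a)=+2.947e-02  f'(a)=-5.626e-01  a ← 76.718396 − (+2.947e-02/-5.626e-01) = 76.770776
iter 3: u=0.918429  f(a)=+3.181e-05  f'(a)=-5.614e-01  a ← 76.770776 − (+3.181e-05/-5.614e-01) = 76.770833
iter 4: u=0.918428  f(a)=+3.715e-11  f'(a)=-5.614e-01  a ← 76.770833 − (+3.715e-11/-5.614e-01) = 76.770833
converged: |Δa| < 1e-12 after 4 iterations
sag = a·(cosh(S/(2a)) − 1) = 76.770833·(cosh(0.918428) − 1) = 34.719431
T_max/T_min = cosh(S/(2a)) = 1.452248

a=76.771 sag=34.719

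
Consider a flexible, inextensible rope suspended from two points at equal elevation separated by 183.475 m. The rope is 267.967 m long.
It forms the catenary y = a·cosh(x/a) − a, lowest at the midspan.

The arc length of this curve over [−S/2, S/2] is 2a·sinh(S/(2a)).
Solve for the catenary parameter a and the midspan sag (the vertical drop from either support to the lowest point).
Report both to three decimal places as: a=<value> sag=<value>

a=58.658 sag=87.603

seed: a₀ = √(S³/(24(L−S))) = √(183.475³/(24·84.492)) = 55.188924
iter 1: u=1.662245  f(a)=+1.247e+01  f'(a)=-3.996e+00  a ← 55.188924 − (+1.247e+01/-3.996e+00) = 58.309909
iter 2: u=1.573275  f(a)=+1.136e+00  f'(a)=-3.298e+00  a ← 58.309909 − (+1.136e+00/-3.298e+00) = 58.654367
iter 3: u=1.564035  f(a)=+1.152e-02  f'(a)=-3.232e+00  a ← 58.654367 − (+1.152e-02/-3.232e+00) = 58.657930
iter 4: u=1.563940  f(a)=+1.210e-06  f'(a)=-3.231e+00  a ← 58.657930 − (+1.210e-06/-3.231e+00) = 58.657931
iter 5: u=1.563940  f(a)=+0.000e+00  f'(a)=-3.231e+00  a ← 58.657931 − (+0.000e+00/-3.231e+00) = 58.657931
converged: |Δa| < 1e-12 after 5 iterations
sag = a·(cosh(S/(2a)) − 1) = 58.657931·(cosh(1.563940) − 1) = 87.603244
T_max/T_min = cosh(S/(2a)) = 2.493459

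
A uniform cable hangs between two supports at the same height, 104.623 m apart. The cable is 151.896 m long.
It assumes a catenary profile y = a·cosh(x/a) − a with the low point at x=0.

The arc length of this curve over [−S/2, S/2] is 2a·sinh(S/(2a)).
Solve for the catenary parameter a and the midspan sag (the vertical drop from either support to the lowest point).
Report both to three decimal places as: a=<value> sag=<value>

a=33.733 sag=49.369

seed: a₀ = √(S³/(24(L−S))) = √(104.623³/(24·47.273)) = 31.770829
iter 1: u=1.646526  f(a)=+6.838e+00  f'(a)=-3.865e+00  a ← 31.770829 − (+6.838e+00/-3.865e+00) = 33.540014
iter 2: u=1.559674  f(a)=+6.127e-01  f'(a)=-3.201e+00  a ← 33.540014 − (+6.127e-01/-3.201e+00) = 33.731449
iter 3: u=1.550823  f(a)=+5.989e-03  f'(a)=-3.138e+00  a ← 33.731449 − (+5.989e-03/-3.138e+00) = 33.733357
iter 4: u=1.550735  f(a)=+5.847e-07  f'(a)=-3.138e+00  a ← 33.733357 − (+5.847e-07/-3.138e+00) = 33.733358
iter 5: u=1.550735  f(a)=+0.000e+00  f'(a)=-3.138e+00  a ← 33.733358 − (+0.000e+00/-3.138e+00) = 33.733358
converged: |Δa| < 1e-12 after 5 iterations
sag = a·(cosh(S/(2a)) − 1) = 33.733358·(cosh(1.550735) − 1) = 49.369218
T_max/T_min = cosh(S/(2a)) = 2.463513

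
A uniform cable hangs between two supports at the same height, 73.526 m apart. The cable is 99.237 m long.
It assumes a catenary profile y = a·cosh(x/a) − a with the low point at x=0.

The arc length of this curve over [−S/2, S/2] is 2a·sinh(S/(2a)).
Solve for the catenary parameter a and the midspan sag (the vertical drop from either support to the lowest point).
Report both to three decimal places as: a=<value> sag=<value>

seed: a₀ = √(S³/(24(L−S))) = √(73.526³/(24·25.711)) = 25.380274
iter 1: u=1.448487  f(a)=+2.836e+00  f'(a)=-2.484e+00  a ← 25.380274 − (+2.836e+00/-2.484e+00) = 26.521845
iter 2: u=1.386140  f(a)=+2.026e-01  f'(a)=-2.141e+00  a ← 26.521845 − (+2.026e-01/-2.141e+00) = 26.616458
iter 3: u=1.381213  f(a)=+1.209e-03  f'(a)=-2.115e+00  a ← 26.616458 − (+1.209e-03/-2.115e+00) = 26.617030
iter 4: u=1.381183  f(a)=+4.365e-08  f'(a)=-2.115e+00  a ← 26.617030 − (+4.365e-08/-2.115e+00) = 26.617030
iter 5: u=1.381183  f(a)=-1.421e-14  f'(a)=-2.115e+00  a ← 26.617030 − (-1.421e-14/-2.115e+00) = 26.617030
converged: |Δa| < 1e-12 after 5 iterations
sag = a·(cosh(S/(2a)) − 1) = 26.617030·(cosh(1.381183) − 1) = 29.689824
T_max/T_min = cosh(S/(2a)) = 2.115445

a=26.617 sag=29.690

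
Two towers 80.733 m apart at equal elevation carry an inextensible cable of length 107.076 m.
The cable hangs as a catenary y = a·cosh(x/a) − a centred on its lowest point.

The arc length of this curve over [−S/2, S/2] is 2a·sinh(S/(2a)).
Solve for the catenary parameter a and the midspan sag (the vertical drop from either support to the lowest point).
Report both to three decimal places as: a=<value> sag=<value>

seed: a₀ = √(S³/(24(L−S))) = √(80.733³/(24·26.343)) = 28.849507
iter 1: u=1.399209  f(a)=+2.702e+00  f'(a)=-2.210e+00  a ← 28.849507 − (+2.702e+00/-2.210e+00) = 30.072402
iter 2: u=1.342310  f(a)=+1.813e-01  f'(a)=-1.922e+00  a ← 30.072402 − (+1.813e-01/-1.922e+00) = 30.166727
iter 3: u=1.338113  f(a)=+9.462e-04  f'(a)=-1.902e+00  a ← 30.166727 − (+9.462e-04/-1.902e+00) = 30.167225
iter 4: u=1.338091  f(a)=+2.606e-08  f'(a)=-1.902e+00  a ← 30.167225 − (+2.606e-08/-1.902e+00) = 30.167225
iter 5: u=1.338091  f(a)=+0.000e+00  f'(a)=-1.902e+00  a ← 30.167225 − (+0.000e+00/-1.902e+00) = 30.167225
converged: |Δa| < 1e-12 after 5 iterations
sag = a·(cosh(S/(2a)) − 1) = 30.167225·(cosh(1.338091) − 1) = 31.285024
T_max/T_min = cosh(S/(2a)) = 2.037053

a=30.167 sag=31.285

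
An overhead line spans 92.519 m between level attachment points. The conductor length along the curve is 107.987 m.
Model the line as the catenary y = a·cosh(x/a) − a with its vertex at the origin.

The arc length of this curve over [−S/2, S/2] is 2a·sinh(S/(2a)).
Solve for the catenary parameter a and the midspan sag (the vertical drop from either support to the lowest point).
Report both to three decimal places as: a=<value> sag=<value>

seed: a₀ = √(S³/(24(L−S))) = √(92.519³/(24·15.468)) = 46.187419
iter 1: u=1.001561  f(a)=+7.946e-01  f'(a)=-7.394e-01  a ← 46.187419 − (+7.946e-01/-7.394e-01) = 47.262033
iter 2: u=0.978788  f(a)=+2.858e-02  f'(a)=-6.871e-01  a ← 47.262033 − (+2.858e-02/-6.871e-01) = 47.303624
iter 3: u=0.977927  f(a)=+4.002e-05  f'(a)=-6.852e-01  a ← 47.303624 − (+4.002e-05/-6.852e-01) = 47.303682
iter 4: u=0.977926  f(a)=+7.873e-11  f'(a)=-6.852e-01  a ← 47.303682 − (+7.873e-11/-6.852e-01) = 47.303682
iter 5: u=0.977926  f(a)=-1.421e-14  f'(a)=-6.852e-01  a ← 47.303682 − (-1.421e-14/-6.852e-01) = 47.303682
converged: |Δa| < 1e-12 after 5 iterations
sag = a·(cosh(S/(2a)) − 1) = 47.303682·(cosh(0.977926) − 1) = 24.480274
T_max/T_min = cosh(S/(2a)) = 1.517513

a=47.304 sag=24.480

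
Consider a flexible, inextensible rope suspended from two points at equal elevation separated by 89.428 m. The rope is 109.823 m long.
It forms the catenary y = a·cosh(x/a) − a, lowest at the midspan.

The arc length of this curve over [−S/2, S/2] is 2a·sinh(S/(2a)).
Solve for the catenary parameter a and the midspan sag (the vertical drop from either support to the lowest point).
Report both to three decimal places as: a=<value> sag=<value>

a=39.469 sag=28.156

seed: a₀ = √(S³/(24(L−S))) = √(89.428³/(24·20.395)) = 38.224587
iter 1: u=1.169771  f(a)=+1.442e+00  f'(a)=-1.220e+00  a ← 38.224587 − (+1.442e+00/-1.220e+00) = 39.405890
iter 2: u=1.134703  f(a)=+6.953e-02  f'(a)=-1.105e+00  a ← 39.405890 − (+6.953e-02/-1.105e+00) = 39.468798
iter 3: u=1.132895  f(a)=+1.799e-04  f'(a)=-1.100e+00  a ← 39.468798 − (+1.799e-04/-1.100e+00) = 39.468961
iter 4: u=1.132890  f(a)=+1.211e-09  f'(a)=-1.100e+00  a ← 39.468961 − (+1.211e-09/-1.100e+00) = 39.468961
iter 5: u=1.132890  f(a)=+1.421e-14  f'(a)=-1.100e+00  a ← 39.468961 − (+1.421e-14/-1.100e+00) = 39.468961
converged: |Δa| < 1e-12 after 5 iterations
sag = a·(cosh(S/(2a)) − 1) = 39.468961·(cosh(1.132890) − 1) = 28.155529
T_max/T_min = cosh(S/(2a)) = 1.713359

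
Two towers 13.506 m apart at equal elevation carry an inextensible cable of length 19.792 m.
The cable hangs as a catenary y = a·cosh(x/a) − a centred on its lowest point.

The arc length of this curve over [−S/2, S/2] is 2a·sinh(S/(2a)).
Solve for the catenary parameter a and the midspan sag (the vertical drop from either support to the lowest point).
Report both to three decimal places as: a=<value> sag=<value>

seed: a₀ = √(S³/(24(L−S))) = √(13.506³/(24·6.286)) = 4.041079
iter 1: u=1.671088  f(a)=+9.384e-01  f'(a)=-4.071e+00  a ← 4.041079 − (+9.384e-01/-4.071e+00) = 4.271575
iter 2: u=1.580916  f(a)=+8.627e-02  f'(a)=-3.354e+00  a ← 4.271575 − (+8.627e-02/-3.354e+00) = 4.297298
iter 3: u=1.571453  f(a)=+8.923e-04  f'(a)=-3.285e+00  a ← 4.297298 − (+8.923e-04/-3.285e+00) = 4.297569
iter 4: u=1.571353  f(a)=+9.764e-08  f'(a)=-3.284e+00  a ← 4.297569 − (+9.764e-08/-3.284e+00) = 4.297569
iter 5: u=1.571353  f(a)=+0.000e+00  f'(a)=-3.284e+00  a ← 4.297569 − (+0.000e+00/-3.284e+00) = 4.297569
converged: |Δa| < 1e-12 after 5 iterations
sag = a·(cosh(S/(2a)) − 1) = 4.297569·(cosh(1.571353) − 1) = 6.491310
T_max/T_min = cosh(S/(2a)) = 2.510461

a=4.298 sag=6.491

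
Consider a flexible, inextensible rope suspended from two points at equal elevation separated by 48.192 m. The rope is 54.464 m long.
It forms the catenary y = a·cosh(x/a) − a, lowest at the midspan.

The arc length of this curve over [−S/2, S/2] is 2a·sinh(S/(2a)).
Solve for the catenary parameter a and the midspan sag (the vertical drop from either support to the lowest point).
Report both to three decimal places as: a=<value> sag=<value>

seed: a₀ = √(S³/(24(L−S))) = √(48.192³/(24·6.272)) = 27.268031
iter 1: u=0.883672  f(a)=+2.495e-01  f'(a)=-4.970e-01  a ← 27.268031 − (+2.495e-01/-4.970e-01) = 27.770050
iter 2: u=0.867697  f(a)=+7.056e-03  f'(a)=-4.692e-01  a ← 27.770050 − (+7.056e-03/-4.692e-01) = 27.785089
iter 3: u=0.867228  f(a)=+6.009e-06  f'(a)=-4.684e-01  a ← 27.785089 − (+6.009e-06/-4.684e-01) = 27.785102
iter 4: u=0.867227  f(a)=+4.370e-12  f'(a)=-4.684e-01  a ← 27.785102 − (+4.370e-12/-4.684e-01) = 27.785102
converged: |Δa| < 1e-12 after 4 iterations
sag = a·(cosh(S/(2a)) − 1) = 27.785102·(cosh(0.867227) − 1) = 11.119830
T_max/T_min = cosh(S/(2a)) = 1.400208

a=27.785 sag=11.120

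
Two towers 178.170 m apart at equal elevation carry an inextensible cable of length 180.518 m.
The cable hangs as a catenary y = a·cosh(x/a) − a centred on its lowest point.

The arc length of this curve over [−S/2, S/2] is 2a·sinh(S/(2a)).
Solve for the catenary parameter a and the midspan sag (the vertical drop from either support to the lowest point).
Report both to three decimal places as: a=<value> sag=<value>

a=317.433 sag=12.583

seed: a₀ = √(S³/(24(L−S))) = √(178.170³/(24·2.348)) = 316.808775
iter 1: u=0.281195  f(a)=+9.300e-03  f'(a)=-1.494e-02  a ← 316.808775 − (+9.300e-03/-1.494e-02) = 317.431276
iter 2: u=0.280643  f(a)=+2.748e-05  f'(a)=-1.485e-02  a ← 317.431276 − (+2.748e-05/-1.485e-02) = 317.433126
iter 3: u=0.280642  f(a)=+2.416e-10  f'(a)=-1.485e-02  a ← 317.433126 − (+2.416e-10/-1.485e-02) = 317.433126
iter 4: u=0.280642  f(a)=+0.000e+00  f'(a)=-1.485e-02  a ← 317.433126 − (+0.000e+00/-1.485e-02) = 317.433126
converged: |Δa| < 1e-12 after 4 iterations
sag = a·(cosh(S/(2a)) − 1) = 317.433126·(cosh(0.280642) − 1) = 12.582747
T_max/T_min = cosh(S/(2a)) = 1.039639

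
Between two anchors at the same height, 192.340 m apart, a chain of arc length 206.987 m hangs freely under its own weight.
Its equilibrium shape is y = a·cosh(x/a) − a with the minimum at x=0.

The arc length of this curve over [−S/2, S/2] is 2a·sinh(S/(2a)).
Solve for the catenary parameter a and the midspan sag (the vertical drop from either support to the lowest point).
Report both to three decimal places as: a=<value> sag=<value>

seed: a₀ = √(S³/(24(L−S))) = √(192.340³/(24·14.647)) = 142.273644
iter 1: u=0.675951  f(a)=+3.383e-01  f'(a)=-2.155e-01  a ← 142.273644 − (+3.383e-01/-2.155e-01) = 143.843675
iter 2: u=0.668573  f(a)=+5.681e-03  f'(a)=-2.083e-01  a ← 143.843675 − (+5.681e-03/-2.083e-01) = 143.870952
iter 3: u=0.668446  f(a)=+1.663e-06  f'(a)=-2.082e-01  a ← 143.870952 − (+1.663e-06/-2.082e-01) = 143.870960
iter 4: u=0.668446  f(a)=+1.137e-13  f'(a)=-2.082e-01  a ← 143.870960 − (+1.137e-13/-2.082e-01) = 143.870960
converged: |Δa| < 1e-12 after 4 iterations
sag = a·(cosh(S/(2a)) − 1) = 143.870960·(cosh(0.668446) − 1) = 33.357022
T_max/T_min = cosh(S/(2a)) = 1.231854

a=143.871 sag=33.357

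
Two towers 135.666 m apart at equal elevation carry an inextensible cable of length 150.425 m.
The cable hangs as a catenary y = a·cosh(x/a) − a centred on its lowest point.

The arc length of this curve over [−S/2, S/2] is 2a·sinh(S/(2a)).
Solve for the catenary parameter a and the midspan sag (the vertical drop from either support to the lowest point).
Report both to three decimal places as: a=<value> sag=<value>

a=85.297 sag=28.424

seed: a₀ = √(S³/(24(L−S))) = √(135.666³/(24·14.759)) = 83.960003
iter 1: u=0.807920  f(a)=+4.892e-01  f'(a)=-3.751e-01  a ← 83.960003 − (+4.892e-01/-3.751e-01) = 85.264428
iter 2: u=0.795560  f(a)=+1.163e-02  f'(a)=-3.574e-01  a ← 85.264428 − (+1.163e-02/-3.574e-01) = 85.296980
iter 3: u=0.795257  f(a)=+6.935e-06  f'(a)=-3.570e-01  a ← 85.296980 − (+6.935e-06/-3.570e-01) = 85.297000
iter 4: u=0.795257  f(a)=+2.473e-12  f'(a)=-3.570e-01  a ← 85.297000 − (+2.473e-12/-3.570e-01) = 85.297000
converged: |Δa| < 1e-12 after 4 iterations
sag = a·(cosh(S/(2a)) − 1) = 85.297000·(cosh(0.795257) − 1) = 28.424143
T_max/T_min = cosh(S/(2a)) = 1.333237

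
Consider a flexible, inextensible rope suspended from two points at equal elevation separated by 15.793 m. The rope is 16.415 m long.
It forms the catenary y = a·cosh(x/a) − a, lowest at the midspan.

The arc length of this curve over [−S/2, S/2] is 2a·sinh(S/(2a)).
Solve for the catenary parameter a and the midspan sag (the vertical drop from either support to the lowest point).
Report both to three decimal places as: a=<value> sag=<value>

seed: a₀ = √(S³/(24(L−S))) = √(15.793³/(24·0.622)) = 16.244118
iter 1: u=0.486114  f(a)=+7.391e-03  f'(a)=-7.841e-02  a ← 16.244118 − (+7.391e-03/-7.841e-02) = 16.338379
iter 2: u=0.483310  f(a)=+6.482e-05  f'(a)=-7.704e-02  a ← 16.338379 − (+6.482e-05/-7.704e-02) = 16.339220
iter 3: u=0.483285  f(a)=+5.085e-09  f'(a)=-7.702e-02  a ← 16.339220 − (+5.085e-09/-7.702e-02) = 16.339220
iter 4: u=0.483285  f(a)=+0.000e+00  f'(a)=-7.702e-02  a ← 16.339220 − (+0.000e+00/-7.702e-02) = 16.339220
converged: |Δa| < 1e-12 after 4 iterations
sag = a·(cosh(S/(2a)) − 1) = 16.339220·(cosh(0.483285) − 1) = 1.945560
T_max/T_min = cosh(S/(2a)) = 1.119073

a=16.339 sag=1.946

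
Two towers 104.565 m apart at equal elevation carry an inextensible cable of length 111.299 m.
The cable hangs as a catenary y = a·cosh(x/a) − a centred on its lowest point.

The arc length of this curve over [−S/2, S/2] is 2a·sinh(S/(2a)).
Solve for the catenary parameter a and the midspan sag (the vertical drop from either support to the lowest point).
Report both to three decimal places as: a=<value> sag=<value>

a=84.909 sag=16.612

seed: a₀ = √(S³/(24(L−S))) = √(104.565³/(24·6.734)) = 84.108006
iter 1: u=0.621611  f(a)=+1.313e-01  f'(a)=-1.664e-01  a ← 84.108006 − (+1.313e-01/-1.664e-01) = 84.897092
iter 2: u=0.615834  f(a)=+1.871e-03  f'(a)=-1.617e-01  a ← 84.897092 − (+1.871e-03/-1.617e-01) = 84.908662
iter 3: u=0.615750  f(a)=+3.919e-07  f'(a)=-1.616e-01  a ← 84.908662 − (+3.919e-07/-1.616e-01) = 84.908664
iter 4: u=0.615750  f(a)=+0.000e+00  f'(a)=-1.616e-01  a ← 84.908664 − (+0.000e+00/-1.616e-01) = 84.908664
converged: |Δa| < 1e-12 after 4 iterations
sag = a·(cosh(S/(2a)) − 1) = 84.908664·(cosh(0.615750) − 1) = 16.611522
T_max/T_min = cosh(S/(2a)) = 1.195640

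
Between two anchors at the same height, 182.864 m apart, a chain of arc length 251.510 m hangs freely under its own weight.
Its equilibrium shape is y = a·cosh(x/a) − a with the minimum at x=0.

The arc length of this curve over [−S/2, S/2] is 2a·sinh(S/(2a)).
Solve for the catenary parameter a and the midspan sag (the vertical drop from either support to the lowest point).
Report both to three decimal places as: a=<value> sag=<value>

a=64.094 sag=77.053

seed: a₀ = √(S³/(24(L−S))) = √(182.864³/(24·68.646)) = 60.922692
iter 1: u=1.500787  f(a)=+8.159e+00  f'(a)=-2.804e+00  a ← 60.922692 − (+8.159e+00/-2.804e+00) = 63.832632
iter 2: u=1.432371  f(a)=+6.210e-01  f'(a)=-2.392e+00  a ← 63.832632 − (+6.210e-01/-2.392e+00) = 64.092259
iter 3: u=1.426569  f(a)=+4.252e-03  f'(a)=-2.359e+00  a ← 64.092259 − (+4.252e-03/-2.359e+00) = 64.094061
iter 4: u=1.426528  f(a)=+2.024e-07  f'(a)=-2.359e+00  a ← 64.094061 − (+2.024e-07/-2.359e+00) = 64.094061
iter 5: u=1.426528  f(a)=-5.684e-14  f'(a)=-2.359e+00  a ← 64.094061 − (-5.684e-14/-2.359e+00) = 64.094061
converged: |Δa| < 1e-12 after 5 iterations
sag = a·(cosh(S/(2a)) − 1) = 64.094061·(cosh(1.426528) − 1) = 77.052560
T_max/T_min = cosh(S/(2a)) = 2.202179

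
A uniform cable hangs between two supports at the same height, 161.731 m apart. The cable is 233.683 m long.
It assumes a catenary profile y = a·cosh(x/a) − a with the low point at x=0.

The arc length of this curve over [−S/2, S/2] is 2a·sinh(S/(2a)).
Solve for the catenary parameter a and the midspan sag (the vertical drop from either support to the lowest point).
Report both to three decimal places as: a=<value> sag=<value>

a=52.509 sag=75.589

seed: a₀ = √(S³/(24(L−S))) = √(161.731³/(24·71.952)) = 49.495174
iter 1: u=1.633806  f(a)=+1.024e+01  f'(a)=-3.761e+00  a ← 49.495174 − (+1.024e+01/-3.761e+00) = 52.216765
iter 2: u=1.548650  f(a)=+9.050e-01  f'(a)=-3.123e+00  a ← 52.216765 − (+9.050e-01/-3.123e+00) = 52.506535
iter 3: u=1.540104  f(a)=+8.588e-03  f'(a)=-3.064e+00  a ← 52.506535 − (+8.588e-03/-3.064e+00) = 52.509338
iter 4: u=1.540021  f(a)=+7.897e-07  f'(a)=-3.064e+00  a ← 52.509338 − (+7.897e-07/-3.064e+00) = 52.509338
iter 5: u=1.540021  f(a)=+0.000e+00  f'(a)=-3.064e+00  a ← 52.509338 − (+0.000e+00/-3.064e+00) = 52.509338
converged: |Δa| < 1e-12 after 5 iterations
sag = a·(cosh(S/(2a)) − 1) = 52.509338·(cosh(1.540021) − 1) = 75.588932
T_max/T_min = cosh(S/(2a)) = 2.439533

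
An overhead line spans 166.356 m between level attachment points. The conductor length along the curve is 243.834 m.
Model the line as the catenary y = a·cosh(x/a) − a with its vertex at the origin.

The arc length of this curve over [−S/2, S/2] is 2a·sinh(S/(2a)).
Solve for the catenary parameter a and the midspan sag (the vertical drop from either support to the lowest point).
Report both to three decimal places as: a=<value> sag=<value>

seed: a₀ = √(S³/(24(L−S))) = √(166.356³/(24·77.478)) = 49.757996
iter 1: u=1.671651  f(a)=+1.157e+01  f'(a)=-4.076e+00  a ← 49.757996 − (+1.157e+01/-4.076e+00) = 52.597654
iter 2: u=1.581401  f(a)=+1.065e+00  f'(a)=-3.358e+00  a ← 52.597654 − (+1.065e+00/-3.358e+00) = 52.914769
iter 3: u=1.571924  f(a)=+1.103e-02  f'(a)=-3.288e+00  a ← 52.914769 − (+1.103e-02/-3.288e+00) = 52.918122
iter 4: u=1.571824  f(a)=+1.210e-06  f'(a)=-3.288e+00  a ← 52.918122 − (+1.210e-06/-3.288e+00) = 52.918122
iter 5: u=1.571824  f(a)=+5.684e-14  f'(a)=-3.288e+00  a ← 52.918122 − (+5.684e-14/-3.288e+00) = 52.918122
converged: |Δa| < 1e-12 after 5 iterations
sag = a·(cosh(S/(2a)) − 1) = 52.918122·(cosh(1.571824) − 1) = 79.988170
T_max/T_min = cosh(S/(2a)) = 2.511546

a=52.918 sag=79.988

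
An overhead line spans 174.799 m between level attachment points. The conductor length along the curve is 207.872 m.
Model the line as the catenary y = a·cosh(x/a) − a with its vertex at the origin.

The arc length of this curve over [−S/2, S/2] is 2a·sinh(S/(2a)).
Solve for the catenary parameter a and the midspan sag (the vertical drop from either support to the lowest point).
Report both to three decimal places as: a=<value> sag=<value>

seed: a₀ = √(S³/(24(L−S))) = √(174.799³/(24·33.073)) = 82.028732
iter 1: u=1.065474  f(a)=+1.929e+00  f'(a)=-9.017e-01  a ← 82.028732 − (+1.929e+00/-9.017e-01) = 84.167817
iter 2: u=1.038396  f(a)=+7.802e-02  f'(a)=-8.301e-01  a ← 84.167817 − (+7.802e-02/-8.301e-01) = 84.261811
iter 3: u=1.037237  f(a)=+1.396e-04  f'(a)=-8.271e-01  a ← 84.261811 − (+1.396e-04/-8.271e-01) = 84.261980
iter 4: u=1.037235  f(a)=+4.486e-10  f'(a)=-8.271e-01  a ← 84.261980 − (+4.486e-10/-8.271e-01) = 84.261980
iter 5: u=1.037235  f(a)=+2.842e-14  f'(a)=-8.271e-01  a ← 84.261980 − (+2.842e-14/-8.271e-01) = 84.261980
converged: |Δa| < 1e-12 after 5 iterations
sag = a·(cosh(S/(2a)) − 1) = 84.261980·(cosh(1.037235) − 1) = 49.539266
T_max/T_min = cosh(S/(2a)) = 1.587920

a=84.262 sag=49.539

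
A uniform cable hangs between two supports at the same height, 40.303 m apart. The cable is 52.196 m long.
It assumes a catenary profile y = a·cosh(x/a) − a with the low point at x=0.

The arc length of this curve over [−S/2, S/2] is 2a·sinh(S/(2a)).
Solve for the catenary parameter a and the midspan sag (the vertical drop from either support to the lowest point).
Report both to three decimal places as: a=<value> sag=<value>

seed: a₀ = √(S³/(24(L−S))) = √(40.303³/(24·11.893)) = 15.144493
iter 1: u=1.330616  f(a)=+1.098e+00  f'(a)=-1.867e+00  a ← 15.144493 − (+1.098e+00/-1.867e+00) = 15.732831
iter 2: u=1.280857  f(a)=+6.725e-02  f'(a)=-1.645e+00  a ← 15.732831 − (+6.725e-02/-1.645e+00) = 15.773720
iter 3: u=1.277536  f(a)=+2.885e-04  f'(a)=-1.631e+00  a ← 15.773720 − (+2.885e-04/-1.631e+00) = 15.773897
iter 4: u=1.277522  f(a)=+5.358e-09  f'(a)=-1.630e+00  a ← 15.773897 − (+5.358e-09/-1.630e+00) = 15.773897
iter 5: u=1.277522  f(a)=+7.105e-15  f'(a)=-1.630e+00  a ← 15.773897 − (+7.105e-15/-1.630e+00) = 15.773897
converged: |Δa| < 1e-12 after 5 iterations
sag = a·(cosh(S/(2a)) − 1) = 15.773897·(cosh(1.277522) − 1) = 14.720716
T_max/T_min = cosh(S/(2a)) = 1.933233

a=15.774 sag=14.721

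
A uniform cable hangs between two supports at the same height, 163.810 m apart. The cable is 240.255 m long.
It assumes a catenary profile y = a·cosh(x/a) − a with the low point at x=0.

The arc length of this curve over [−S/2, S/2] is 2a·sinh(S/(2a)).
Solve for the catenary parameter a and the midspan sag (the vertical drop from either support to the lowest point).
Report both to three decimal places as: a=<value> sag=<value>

seed: a₀ = √(S³/(24(L−S))) = √(163.810³/(24·76.445)) = 48.947493
iter 1: u=1.673324  f(a)=+1.144e+01  f'(a)=-4.090e+00  a ← 48.947493 − (+1.144e+01/-4.090e+00) = 51.745412
iter 2: u=1.582846  f(a)=+1.055e+00  f'(a)=-3.368e+00  a ← 51.745412 − (+1.055e+00/-3.368e+00) = 52.058517
iter 3: u=1.573326  f(a)=+1.096e-02  f'(a)=-3.299e+00  a ← 52.058517 − (+1.096e-02/-3.299e+00) = 52.061841
iter 4: u=1.573225  f(a)=+1.212e-06  f'(a)=-3.298e+00  a ← 52.061841 − (+1.212e-06/-3.298e+00) = 52.061841
iter 5: u=1.573225  f(a)=+0.000e+00  f'(a)=-3.298e+00  a ← 52.061841 − (+0.000e+00/-3.298e+00) = 52.061841
converged: |Δa| < 1e-12 after 5 iterations
sag = a·(cosh(S/(2a)) − 1) = 52.061841·(cosh(1.573225) − 1) = 78.861998
T_max/T_min = cosh(S/(2a)) = 2.514775

a=52.062 sag=78.862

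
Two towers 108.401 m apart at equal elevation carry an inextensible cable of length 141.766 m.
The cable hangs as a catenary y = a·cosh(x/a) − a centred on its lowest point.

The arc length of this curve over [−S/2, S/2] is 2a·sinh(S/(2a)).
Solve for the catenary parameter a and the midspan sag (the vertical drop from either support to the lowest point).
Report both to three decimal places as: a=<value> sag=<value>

a=41.609 sag=40.584

seed: a₀ = √(S³/(24(L−S))) = √(108.401³/(24·33.365)) = 39.884004
iter 1: u=1.358953  f(a)=+3.220e+00  f'(a)=-2.003e+00  a ← 39.884004 − (+3.220e+00/-2.003e+00) = 41.491377
iter 2: u=1.306308  f(a)=+2.049e-01  f'(a)=-1.756e+00  a ← 41.491377 − (+2.049e-01/-1.756e+00) = 41.608074
iter 3: u=1.302644  f(a)=+9.542e-04  f'(a)=-1.739e+00  a ← 41.608074 − (+9.542e-04/-1.739e+00) = 41.608623
iter 4: u=1.302627  f(a)=+2.091e-08  f'(a)=-1.739e+00  a ← 41.608623 − (+2.091e-08/-1.739e+00) = 41.608623
iter 5: u=1.302627  f(a)=+0.000e+00  f'(a)=-1.739e+00  a ← 41.608623 − (+0.000e+00/-1.739e+00) = 41.608623
converged: |Δa| < 1e-12 after 5 iterations
sag = a·(cosh(S/(2a)) − 1) = 41.608623·(cosh(1.302627) − 1) = 40.584304
T_max/T_min = cosh(S/(2a)) = 1.975382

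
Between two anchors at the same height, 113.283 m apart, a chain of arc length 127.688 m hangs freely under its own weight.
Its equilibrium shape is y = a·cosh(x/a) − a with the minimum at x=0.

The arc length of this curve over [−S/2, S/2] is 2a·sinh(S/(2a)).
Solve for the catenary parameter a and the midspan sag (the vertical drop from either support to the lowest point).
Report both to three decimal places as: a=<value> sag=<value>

seed: a₀ = √(S³/(24(L−S))) = √(113.283³/(24·14.405)) = 64.846249
iter 1: u=0.873474  f(a)=+5.596e-01  f'(a)=-4.791e-01  a ← 64.846249 − (+5.596e-01/-4.791e-01) = 66.014253
iter 2: u=0.858019  f(a)=+1.548e-02  f'(a)=-4.529e-01  a ← 66.014253 − (+1.548e-02/-4.529e-01) = 66.048424
iter 3: u=0.857575  f(a)=+1.259e-05  f'(a)=-4.522e-01  a ← 66.048424 − (+1.259e-05/-4.522e-01) = 66.048451
iter 4: u=0.857575  f(a)=+8.342e-12  f'(a)=-4.522e-01  a ← 66.048451 − (+8.342e-12/-4.522e-01) = 66.048451
converged: |Δa| < 1e-12 after 4 iterations
sag = a·(cosh(S/(2a)) − 1) = 66.048451·(cosh(0.857575) − 1) = 25.812608
T_max/T_min = cosh(S/(2a)) = 1.390813

a=66.048 sag=25.813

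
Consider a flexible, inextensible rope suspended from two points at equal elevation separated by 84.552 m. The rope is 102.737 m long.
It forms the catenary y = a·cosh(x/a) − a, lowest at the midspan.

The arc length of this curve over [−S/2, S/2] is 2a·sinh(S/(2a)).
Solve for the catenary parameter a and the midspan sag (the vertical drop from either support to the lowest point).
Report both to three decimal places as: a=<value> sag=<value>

a=38.361 sag=25.751

seed: a₀ = √(S³/(24(L−S))) = √(84.552³/(24·18.185)) = 37.215474
iter 1: u=1.135979  f(a)=+1.210e+00  f'(a)=-1.109e+00  a ← 37.215474 − (+1.210e+00/-1.109e+00) = 38.306245
iter 2: u=1.103632  f(a)=+5.524e-02  f'(a)=-1.010e+00  a ← 38.306245 − (+5.524e-02/-1.010e+00) = 38.360927
iter 3: u=1.102059  f(a)=+1.273e-04  f'(a)=-1.006e+00  a ← 38.360927 − (+1.273e-04/-1.006e+00) = 38.361054
iter 4: u=1.102055  f(a)=+6.795e-10  f'(a)=-1.005e+00  a ← 38.361054 − (+6.795e-10/-1.005e+00) = 38.361054
iter 5: u=1.102055  f(a)=-1.421e-14  f'(a)=-1.005e+00  a ← 38.361054 − (-1.421e-14/-1.005e+00) = 38.361054
converged: |Δa| < 1e-12 after 5 iterations
sag = a·(cosh(S/(2a)) − 1) = 38.361054·(cosh(1.102055) − 1) = 25.750515
T_max/T_min = cosh(S/(2a)) = 1.671267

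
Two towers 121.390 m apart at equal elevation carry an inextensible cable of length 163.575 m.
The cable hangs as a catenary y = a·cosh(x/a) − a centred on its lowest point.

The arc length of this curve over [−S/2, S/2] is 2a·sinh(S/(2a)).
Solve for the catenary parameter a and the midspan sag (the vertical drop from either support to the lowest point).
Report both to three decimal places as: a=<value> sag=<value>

a=44.069 sag=48.835

seed: a₀ = √(S³/(24(L−S))) = √(121.390³/(24·42.185)) = 42.032935
iter 1: u=1.443987  f(a)=+4.623e+00  f'(a)=-2.458e+00  a ← 42.032935 − (+4.623e+00/-2.458e+00) = 43.913517
iter 2: u=1.382148  f(a)=+3.283e-01  f'(a)=-2.120e+00  a ← 43.913517 − (+3.283e-01/-2.120e+00) = 44.068375
iter 3: u=1.377292  f(a)=+1.936e-03  f'(a)=-2.095e+00  a ← 44.068375 − (+1.936e-03/-2.095e+00) = 44.069299
iter 4: u=1.377263  f(a)=+6.823e-08  f'(a)=-2.095e+00  a ← 44.069299 − (+6.823e-08/-2.095e+00) = 44.069299
iter 5: u=1.377263  f(a)=+2.842e-14  f'(a)=-2.095e+00  a ← 44.069299 − (+2.842e-14/-2.095e+00) = 44.069299
converged: |Δa| < 1e-12 after 5 iterations
sag = a·(cosh(S/(2a)) − 1) = 44.069299·(cosh(1.377263) − 1) = 48.835482
T_max/T_min = cosh(S/(2a)) = 2.108152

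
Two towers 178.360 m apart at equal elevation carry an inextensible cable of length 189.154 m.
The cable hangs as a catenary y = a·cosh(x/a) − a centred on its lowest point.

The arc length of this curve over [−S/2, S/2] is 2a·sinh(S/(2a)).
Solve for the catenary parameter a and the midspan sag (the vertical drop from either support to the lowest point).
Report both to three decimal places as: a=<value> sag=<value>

a=149.321 sag=27.432

seed: a₀ = √(S³/(24(L−S))) = √(178.360³/(24·10.794)) = 147.995792
iter 1: u=0.602585  f(a)=+1.977e-01  f'(a)=-1.512e-01  a ← 147.995792 − (+1.977e-01/-1.512e-01) = 149.302848
iter 2: u=0.597309  f(a)=+2.649e-03  f'(a)=-1.472e-01  a ← 149.302848 − (+2.649e-03/-1.472e-01) = 149.320846
iter 3: u=0.597237  f(a)=+4.902e-07  f'(a)=-1.472e-01  a ← 149.320846 − (+4.902e-07/-1.472e-01) = 149.320849
iter 4: u=0.597237  f(a)=+0.000e+00  f'(a)=-1.472e-01  a ← 149.320849 − (+0.000e+00/-1.472e-01) = 149.320849
converged: |Δa| < 1e-12 after 4 iterations
sag = a·(cosh(S/(2a)) − 1) = 149.320849·(cosh(0.597237) − 1) = 27.431873
T_max/T_min = cosh(S/(2a)) = 1.183711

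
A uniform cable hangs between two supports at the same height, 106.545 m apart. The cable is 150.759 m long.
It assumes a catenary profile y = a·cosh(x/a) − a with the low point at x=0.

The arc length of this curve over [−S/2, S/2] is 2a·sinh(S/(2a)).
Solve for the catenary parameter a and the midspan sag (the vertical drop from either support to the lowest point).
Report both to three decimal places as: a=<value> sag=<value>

a=35.689 sag=47.712

seed: a₀ = √(S³/(24(L−S))) = √(106.545³/(24·44.214)) = 33.760905
iter 1: u=1.577935  f(a)=+5.842e+00  f'(a)=-3.332e+00  a ← 33.760905 − (+5.842e+00/-3.332e+00) = 35.514199
iter 2: u=1.500034  f(a)=+4.860e-01  f'(a)=-2.799e+00  a ← 35.514199 − (+4.860e-01/-2.799e+00) = 35.687826
iter 3: u=1.492736  f(a)=+4.036e-03  f'(a)=-2.753e+00  a ← 35.687826 − (+4.036e-03/-2.753e+00) = 35.689292
iter 4: u=1.492675  f(a)=+2.836e-07  f'(a)=-2.752e+00  a ← 35.689292 − (+2.836e-07/-2.752e+00) = 35.689292
iter 5: u=1.492675  f(a)=-2.842e-14  f'(a)=-2.752e+00  a ← 35.689292 − (-2.842e-14/-2.752e+00) = 35.689292
converged: |Δa| < 1e-12 after 5 iterations
sag = a·(cosh(S/(2a)) − 1) = 35.689292·(cosh(1.492675) − 1) = 47.712114
T_max/T_min = cosh(S/(2a)) = 2.336875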